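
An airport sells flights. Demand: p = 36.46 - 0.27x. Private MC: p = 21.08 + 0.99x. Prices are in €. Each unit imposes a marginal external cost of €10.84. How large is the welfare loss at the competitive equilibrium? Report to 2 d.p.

Market equilibrium (private): 21.08 + 0.99x = 36.46 - 0.27x → x_m = 12.2063.
Social marginal cost = private MC + MEC = 31.92 + 0.99x.
Set SMC = demand: 31.92 + 0.99x = 36.46 - 0.27x → x* = 3.6032.
The welfare-loss triangle has base |x_m − x*| and height MEC(x_m) (the vertical gap between SMC and demand is zero at x* and MEC at x_m).
DWL = ½ × 8.6031 × 10.8400 = 46.6288.

DWL = €46.63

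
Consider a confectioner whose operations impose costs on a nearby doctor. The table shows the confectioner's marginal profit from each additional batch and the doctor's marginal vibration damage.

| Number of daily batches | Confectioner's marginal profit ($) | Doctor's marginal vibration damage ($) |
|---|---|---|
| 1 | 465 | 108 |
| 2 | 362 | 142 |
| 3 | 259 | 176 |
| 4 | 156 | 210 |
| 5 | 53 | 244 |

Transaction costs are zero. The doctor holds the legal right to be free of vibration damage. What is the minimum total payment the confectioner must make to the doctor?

$426

Efficient level: marginal profit ≥ marginal vibration damage through level 3, so k* = 3.
With the doctor holding the right, the confectioner must at least compensate total damage at k*: 108 + 142 + 176 = 426.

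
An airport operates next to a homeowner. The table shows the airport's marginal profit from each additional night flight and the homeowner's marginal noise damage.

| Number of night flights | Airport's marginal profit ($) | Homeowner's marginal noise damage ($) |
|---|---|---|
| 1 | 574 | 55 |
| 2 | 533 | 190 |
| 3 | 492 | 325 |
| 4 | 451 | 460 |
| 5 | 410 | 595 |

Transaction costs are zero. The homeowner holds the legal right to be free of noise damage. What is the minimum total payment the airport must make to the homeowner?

$570

Efficient level: marginal profit ≥ marginal noise damage through level 3, so k* = 3.
With the homeowner holding the right, the airport must at least compensate total damage at k*: 55 + 190 + 325 = 570.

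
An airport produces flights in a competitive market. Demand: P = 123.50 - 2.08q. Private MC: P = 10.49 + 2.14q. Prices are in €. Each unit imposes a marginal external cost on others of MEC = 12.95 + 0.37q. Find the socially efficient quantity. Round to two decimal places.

Social marginal cost = private MC + MEC = 23.44 + 2.51q.
Set SMC = demand: 23.44 + 2.51q = 123.50 - 2.08q → q* = 21.7996.

q* = 21.80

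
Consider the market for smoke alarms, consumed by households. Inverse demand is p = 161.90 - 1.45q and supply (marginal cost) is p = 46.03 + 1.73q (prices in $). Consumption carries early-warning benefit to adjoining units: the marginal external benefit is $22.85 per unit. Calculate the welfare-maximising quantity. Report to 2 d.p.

q* = 43.62

Social marginal benefit = demand + MEB = 184.75 - 1.45q.
Set SMB = MC: 184.75 - 1.45q = 46.03 + 1.73q → q* = 43.6226.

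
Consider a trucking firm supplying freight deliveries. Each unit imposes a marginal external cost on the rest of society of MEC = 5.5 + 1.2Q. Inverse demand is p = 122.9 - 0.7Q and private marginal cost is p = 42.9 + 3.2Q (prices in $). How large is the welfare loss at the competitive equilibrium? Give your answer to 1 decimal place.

DWL = $88.9

Market equilibrium (private): 42.9 + 3.2Q = 122.9 - 0.7Q → Q_m = 20.5128.
Social marginal cost = private MC + MEC = 48.4 + 4.4Q.
Set SMC = demand: 48.4 + 4.4Q = 122.9 - 0.7Q → Q* = 14.6078.
The loss is the area between SMC and demand from Q* to Q_m; with linear curves that's a triangle of height MEC(Q_m).
DWL = ½ × 5.9050 × 30.1154 = 88.9157.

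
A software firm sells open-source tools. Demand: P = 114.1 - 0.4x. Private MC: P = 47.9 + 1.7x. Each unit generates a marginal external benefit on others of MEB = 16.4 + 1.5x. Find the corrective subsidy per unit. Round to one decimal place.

subsidy = 222.9 per unit

Social marginal cost = private MC − MEB = 31.5 + 0.2x.
Set SMC = demand: 31.5 + 0.2x = 114.1 - 0.4x → x* = 137.6667.
The Pigouvian subsidy equals MEB at x*: 16.4 + 1.5×137.6667 = 222.9001.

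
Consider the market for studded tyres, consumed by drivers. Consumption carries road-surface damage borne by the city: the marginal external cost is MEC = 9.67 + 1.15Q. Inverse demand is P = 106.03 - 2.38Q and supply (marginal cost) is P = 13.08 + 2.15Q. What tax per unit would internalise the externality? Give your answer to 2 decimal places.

tax = 26.53 per unit

Social marginal benefit = demand − MEC = 96.36 - 3.53Q.
Set SMB = MC: 96.36 - 3.53Q = 13.08 + 2.15Q → Q* = 14.6620.
The Pigouvian tax equals MEC at Q*: 9.67 + 1.15×14.6620 = 26.5313.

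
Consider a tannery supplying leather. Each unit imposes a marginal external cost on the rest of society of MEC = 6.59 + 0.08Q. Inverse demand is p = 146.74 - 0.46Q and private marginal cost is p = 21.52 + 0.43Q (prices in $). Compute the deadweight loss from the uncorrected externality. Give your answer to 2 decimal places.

DWL = $164.16

Market equilibrium (private): 21.52 + 0.43Q = 146.74 - 0.46Q → Q_m = 140.6966.
Social marginal cost = private MC + MEC = 28.11 + 0.51Q.
Set SMC = demand: 28.11 + 0.51Q = 146.74 - 0.46Q → Q* = 122.2990.
Height of the DWL triangle at Q_m is SMC(Q_m) − demand(Q_m) = MEC(Q_m) = 17.8457.
DWL = ½ × 18.3976 × 17.8457 = 164.1590.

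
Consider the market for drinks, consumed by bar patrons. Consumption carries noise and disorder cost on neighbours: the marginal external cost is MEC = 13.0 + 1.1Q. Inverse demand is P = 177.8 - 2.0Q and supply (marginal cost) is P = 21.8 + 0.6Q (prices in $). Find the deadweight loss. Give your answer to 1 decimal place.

DWL = $843.4

Market equilibrium (private): 21.8 + 0.6Q = 177.8 - 2.0Q → Q_m = 60.0000.
Social marginal benefit = demand − MEC = 164.8 - 3.1Q.
Set SMB = MC: 164.8 - 3.1Q = 21.8 + 0.6Q → Q* = 38.6486.
The welfare-loss triangle has base |Q_m − Q*| and height MEC(Q_m) (the vertical gap between SMB and MC is zero at Q* and MEC at Q_m).
DWL = ½ × 21.3514 × 79.0000 = 843.3803.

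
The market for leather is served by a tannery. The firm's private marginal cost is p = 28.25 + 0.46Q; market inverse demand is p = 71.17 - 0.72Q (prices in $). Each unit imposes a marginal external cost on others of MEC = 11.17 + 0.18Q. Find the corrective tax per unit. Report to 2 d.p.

Social marginal cost = private MC + MEC = 39.42 + 0.64Q.
Set SMC = demand: 39.42 + 0.64Q = 71.17 - 0.72Q → Q* = 23.3456.
The Pigouvian tax equals MEC at Q*: 11.17 + 0.18×23.3456 = 15.3722.

tax = $15.37 per unit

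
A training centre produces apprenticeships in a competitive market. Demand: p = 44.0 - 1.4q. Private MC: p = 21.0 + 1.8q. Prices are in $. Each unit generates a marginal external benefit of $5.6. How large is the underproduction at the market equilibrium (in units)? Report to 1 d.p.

Market equilibrium (private): 21.0 + 1.8q = 44.0 - 1.4q → q_m = 7.1875.
Social marginal cost = private MC − MEB = 15.4 + 1.8q.
Set SMC = demand: 15.4 + 1.8q = 44.0 - 1.4q → q* = 8.9375.
Gap = |7.1875 − 8.9375| = 1.7500.

1.8 units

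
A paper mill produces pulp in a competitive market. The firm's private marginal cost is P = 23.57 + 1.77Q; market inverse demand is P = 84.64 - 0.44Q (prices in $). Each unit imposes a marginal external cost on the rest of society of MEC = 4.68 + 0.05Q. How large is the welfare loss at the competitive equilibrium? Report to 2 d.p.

Market equilibrium (private): 23.57 + 1.77Q = 84.64 - 0.44Q → Q_m = 27.6335.
Social marginal cost = private MC + MEC = 28.25 + 1.82Q.
Set SMC = demand: 28.25 + 1.82Q = 84.64 - 0.44Q → Q* = 24.9513.
Between Q* and Q_m the wedge SMC − demand runs linearly from 0 to MEC(Q_m), so the loss is a triangle.
DWL = ½ × 2.6822 × 6.0617 = 8.1293.

DWL = $8.13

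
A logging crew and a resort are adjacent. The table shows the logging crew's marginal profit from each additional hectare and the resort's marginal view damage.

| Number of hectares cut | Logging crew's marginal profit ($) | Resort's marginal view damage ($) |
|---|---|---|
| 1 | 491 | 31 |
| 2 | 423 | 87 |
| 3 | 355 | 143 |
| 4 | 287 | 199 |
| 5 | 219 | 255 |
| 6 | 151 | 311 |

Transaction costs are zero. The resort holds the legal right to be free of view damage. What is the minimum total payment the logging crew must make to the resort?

$460

Efficient level: marginal profit ≥ marginal view damage through level 4, so k* = 4.
With the resort holding the right, the logging crew must at least compensate total damage at k*: 31 + 87 + 143 + 199 = 460.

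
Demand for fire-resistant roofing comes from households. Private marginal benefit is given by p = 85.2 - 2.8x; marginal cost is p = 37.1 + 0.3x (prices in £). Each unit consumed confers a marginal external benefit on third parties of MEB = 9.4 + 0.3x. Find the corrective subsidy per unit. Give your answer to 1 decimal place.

subsidy = £15.6 per unit

Social marginal benefit = demand + MEB = 94.6 - 2.5x.
Set SMB = MC: 94.6 - 2.5x = 37.1 + 0.3x → x* = 20.5357.
The Pigouvian subsidy equals MEB at x*: 9.4 + 0.3×20.5357 = 15.5607.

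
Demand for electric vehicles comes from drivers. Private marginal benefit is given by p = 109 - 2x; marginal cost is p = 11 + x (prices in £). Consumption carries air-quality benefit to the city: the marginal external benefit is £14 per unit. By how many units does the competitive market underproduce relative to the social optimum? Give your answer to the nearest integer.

5 units

Market equilibrium (private): 11 + x = 109 - 2x → x_m = 32.6667.
Social marginal benefit = demand + MEB = 123 - 2x.
Set SMB = MC: 123 - 2x = 11 + x → x* = 37.3333.
Gap = |32.6667 − 37.3333| = 4.6666.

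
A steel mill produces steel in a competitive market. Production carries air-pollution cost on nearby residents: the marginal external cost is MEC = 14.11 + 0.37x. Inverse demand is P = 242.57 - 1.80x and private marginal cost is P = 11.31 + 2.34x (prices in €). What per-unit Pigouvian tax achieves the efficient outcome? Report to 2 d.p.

tax = €31.92 per unit

Social marginal cost = private MC + MEC = 25.42 + 2.71x.
Set SMC = demand: 25.42 + 2.71x = 242.57 - 1.80x → x* = 48.1486.
The Pigouvian tax equals MEC at x*: 14.11 + 0.37×48.1486 = 31.9250.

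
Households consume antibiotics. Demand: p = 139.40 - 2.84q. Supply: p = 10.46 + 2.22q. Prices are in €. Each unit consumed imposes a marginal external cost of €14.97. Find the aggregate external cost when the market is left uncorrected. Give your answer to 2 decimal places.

Market equilibrium (private): 10.46 + 2.22q = 139.40 - 2.84q → q_m = 25.4822.
Total external cost = MEC × q_m = 14.97 × 25.4822 = 381.4685.

€381.47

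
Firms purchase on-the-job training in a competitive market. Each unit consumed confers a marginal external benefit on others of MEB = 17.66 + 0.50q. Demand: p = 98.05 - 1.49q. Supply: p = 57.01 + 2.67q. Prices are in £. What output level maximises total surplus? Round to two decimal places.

Social marginal benefit = demand + MEB = 115.71 - 0.99q.
Set SMB = MC: 115.71 - 0.99q = 57.01 + 2.67q → q* = 16.0383.

q* = 16.04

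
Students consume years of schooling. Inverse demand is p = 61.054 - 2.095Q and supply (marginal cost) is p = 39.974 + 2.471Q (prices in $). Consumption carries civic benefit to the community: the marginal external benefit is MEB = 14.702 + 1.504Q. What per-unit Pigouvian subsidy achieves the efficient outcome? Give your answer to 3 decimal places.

Social marginal benefit = demand + MEB = 75.756 - 0.591Q.
Set SMB = MC: 75.756 - 0.591Q = 39.974 + 2.471Q → Q* = 11.6858.
The Pigouvian subsidy equals MEB at Q*: 14.702 + 1.504×11.6858 = 32.2774.

subsidy = $32.277 per unit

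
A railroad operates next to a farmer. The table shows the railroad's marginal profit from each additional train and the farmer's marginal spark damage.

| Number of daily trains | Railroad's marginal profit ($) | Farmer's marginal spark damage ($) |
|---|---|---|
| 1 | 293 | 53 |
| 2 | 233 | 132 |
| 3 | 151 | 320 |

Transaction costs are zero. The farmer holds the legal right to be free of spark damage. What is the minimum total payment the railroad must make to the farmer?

$185

Efficient level: marginal profit ≥ marginal spark damage through level 2, so k* = 2.
With the farmer holding the right, the railroad must at least compensate total damage at k*: 53 + 132 = 185.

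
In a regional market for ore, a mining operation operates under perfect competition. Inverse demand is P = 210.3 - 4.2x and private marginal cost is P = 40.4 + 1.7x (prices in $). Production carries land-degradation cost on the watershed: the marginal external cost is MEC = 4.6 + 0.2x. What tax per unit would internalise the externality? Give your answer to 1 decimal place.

tax = $10.0 per unit

Social marginal cost = private MC + MEC = 45.0 + 1.9x.
Set SMC = demand: 45.0 + 1.9x = 210.3 - 4.2x → x* = 27.0984.
The Pigouvian tax equals MEC at x*: 4.6 + 0.2×27.0984 = 10.0197.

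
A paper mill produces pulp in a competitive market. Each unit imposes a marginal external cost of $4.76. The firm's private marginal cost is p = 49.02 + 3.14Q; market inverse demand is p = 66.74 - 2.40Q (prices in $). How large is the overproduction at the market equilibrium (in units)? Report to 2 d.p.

0.86 units

Market equilibrium (private): 49.02 + 3.14Q = 66.74 - 2.40Q → Q_m = 3.1986.
Social marginal cost = private MC + MEC = 53.78 + 3.14Q.
Set SMC = demand: 53.78 + 3.14Q = 66.74 - 2.40Q → Q* = 2.3394.
Gap = |3.1986 − 2.3394| = 0.8592.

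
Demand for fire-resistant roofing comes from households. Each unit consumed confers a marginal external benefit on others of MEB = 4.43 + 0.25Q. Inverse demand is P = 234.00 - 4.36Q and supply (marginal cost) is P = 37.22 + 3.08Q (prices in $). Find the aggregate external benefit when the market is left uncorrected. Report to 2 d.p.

Market equilibrium (private): 37.22 + 3.08Q = 234.00 - 4.36Q → Q_m = 26.4489.
Total external benefit = ∫₀^{Q_m} (4.43 + 0.25Q) dQ = 4.43×26.4489 + ½×0.25×26.4489² = 204.6117.

$204.61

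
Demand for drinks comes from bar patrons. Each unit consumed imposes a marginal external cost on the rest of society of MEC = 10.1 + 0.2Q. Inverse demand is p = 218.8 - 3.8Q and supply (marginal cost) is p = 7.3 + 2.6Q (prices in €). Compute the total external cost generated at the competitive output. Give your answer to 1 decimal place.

€443.0

Market equilibrium (private): 7.3 + 2.6Q = 218.8 - 3.8Q → Q_m = 33.0469.
Total external cost = ∫₀^{Q_m} (10.1 + 0.2Q) dQ = 10.1×33.0469 + ½×0.2×33.0469² = 442.9834.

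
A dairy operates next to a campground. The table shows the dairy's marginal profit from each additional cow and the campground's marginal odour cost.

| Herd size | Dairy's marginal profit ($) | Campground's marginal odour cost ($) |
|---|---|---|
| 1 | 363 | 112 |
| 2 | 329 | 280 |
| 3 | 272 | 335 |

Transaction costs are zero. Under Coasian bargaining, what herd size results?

2

Bargaining reaches the level where marginal profit last exceeds marginal odour cost.
That holds through level 2 (329 ≥ 280) but not at 3 (272 < 335).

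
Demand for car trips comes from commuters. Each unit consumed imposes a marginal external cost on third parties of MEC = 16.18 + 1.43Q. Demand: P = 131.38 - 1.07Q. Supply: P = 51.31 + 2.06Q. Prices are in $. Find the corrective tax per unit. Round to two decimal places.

Social marginal benefit = demand − MEC = 115.20 - 2.50Q.
Set SMB = MC: 115.20 - 2.50Q = 51.31 + 2.06Q → Q* = 14.0110.
The Pigouvian tax equals MEC at Q*: 16.18 + 1.43×14.0110 = 36.2157.

tax = $36.22 per unit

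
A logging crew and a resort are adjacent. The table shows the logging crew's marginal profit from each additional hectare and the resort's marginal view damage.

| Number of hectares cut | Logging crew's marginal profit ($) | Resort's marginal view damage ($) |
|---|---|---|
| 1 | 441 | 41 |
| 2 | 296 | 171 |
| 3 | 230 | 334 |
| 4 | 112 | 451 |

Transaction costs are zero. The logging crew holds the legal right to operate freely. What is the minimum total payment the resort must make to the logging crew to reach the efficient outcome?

Left alone the logging crew would choose level 4 (marginal profit stays positive).
Efficient level: k* = 2 (marginal profit ≥ marginal view damage through 2).
The resort must at least cover the logging crew's forgone profit from cutting 4→2: 230 + 112 = 342.

$342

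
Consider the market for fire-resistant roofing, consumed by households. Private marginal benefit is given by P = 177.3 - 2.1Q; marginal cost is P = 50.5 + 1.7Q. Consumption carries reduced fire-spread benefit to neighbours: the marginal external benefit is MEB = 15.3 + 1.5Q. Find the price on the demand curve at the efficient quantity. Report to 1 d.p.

Social marginal benefit = demand + MEB = 192.6 - 0.6Q.
Set SMB = MC: 192.6 - 0.6Q = 50.5 + 1.7Q → Q* = 61.7826.
Consumer price on the demand curve at Q*: 177.3 − 2.1×61.7826 = 47.5565.

P = 47.6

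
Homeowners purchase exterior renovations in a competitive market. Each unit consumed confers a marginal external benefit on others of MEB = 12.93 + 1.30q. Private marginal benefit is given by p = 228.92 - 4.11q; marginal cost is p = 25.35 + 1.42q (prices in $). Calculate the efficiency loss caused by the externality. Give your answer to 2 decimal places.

Market equilibrium (private): 25.35 + 1.42q = 228.92 - 4.11q → q_m = 36.8119.
Social marginal benefit = demand + MEB = 241.85 - 2.81q.
Set SMB = MC: 241.85 - 2.81q = 25.35 + 1.42q → q* = 51.1820.
The loss is the area between SMB and MC from q* to q_m; with linear curves that's a triangle of height MEB(q_m).
DWL = ½ × 14.3701 × 60.7855 = 436.7469.

DWL = $436.75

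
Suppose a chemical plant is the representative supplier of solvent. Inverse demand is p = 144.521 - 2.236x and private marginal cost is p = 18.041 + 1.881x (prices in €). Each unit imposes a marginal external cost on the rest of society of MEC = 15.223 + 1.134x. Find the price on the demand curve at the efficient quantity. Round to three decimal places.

P = €97.145

Social marginal cost = private MC + MEC = 33.264 + 3.015x.
Set SMC = demand: 33.264 + 3.015x = 144.521 - 2.236x → x* = 21.1878.
Consumer price on the demand curve at x*: 144.521 − 2.236×21.1878 = 97.1451.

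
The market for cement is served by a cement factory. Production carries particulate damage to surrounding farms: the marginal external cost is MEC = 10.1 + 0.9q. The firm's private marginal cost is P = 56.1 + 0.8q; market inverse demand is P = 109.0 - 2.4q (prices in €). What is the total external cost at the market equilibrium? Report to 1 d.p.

Market equilibrium (private): 56.1 + 0.8q = 109.0 - 2.4q → q_m = 16.5313.
Total external cost = ∫₀^{q_m} (10.1 + 0.9q) dq = 10.1×16.5313 + ½×0.9×16.5313² = 289.9439.

€289.9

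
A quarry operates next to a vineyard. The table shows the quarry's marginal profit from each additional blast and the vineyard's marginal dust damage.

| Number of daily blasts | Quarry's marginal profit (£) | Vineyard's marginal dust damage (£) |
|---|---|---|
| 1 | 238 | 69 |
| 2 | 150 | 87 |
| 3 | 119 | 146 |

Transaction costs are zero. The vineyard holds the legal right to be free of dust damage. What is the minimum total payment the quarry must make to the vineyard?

Efficient level: marginal profit ≥ marginal dust damage through level 2, so k* = 2.
With the vineyard holding the right, the quarry must at least compensate total damage at k*: 69 + 87 = 156.

£156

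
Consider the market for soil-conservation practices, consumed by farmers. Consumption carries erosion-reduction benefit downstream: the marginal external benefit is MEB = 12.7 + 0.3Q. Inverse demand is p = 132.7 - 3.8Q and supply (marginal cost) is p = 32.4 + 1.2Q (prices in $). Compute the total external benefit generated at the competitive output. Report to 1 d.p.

Market equilibrium (private): 32.4 + 1.2Q = 132.7 - 3.8Q → Q_m = 20.0600.
Total external benefit = ∫₀^{Q_m} (12.7 + 0.3Q) dQ = 12.7×20.0600 + ½×0.3×20.0600² = 315.1225.

$315.1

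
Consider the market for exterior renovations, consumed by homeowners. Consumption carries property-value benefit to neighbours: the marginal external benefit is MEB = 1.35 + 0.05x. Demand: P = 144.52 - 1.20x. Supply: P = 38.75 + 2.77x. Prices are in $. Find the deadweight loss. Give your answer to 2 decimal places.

DWL = $0.92

Market equilibrium (private): 38.75 + 2.77x = 144.52 - 1.20x → x_m = 26.6423.
Social marginal benefit = demand + MEB = 145.87 - 1.15x.
Set SMB = MC: 145.87 - 1.15x = 38.75 + 2.77x → x* = 27.3265.
The loss is the area between SMB and MC from x* to x_m; with linear curves that's a triangle of height MEB(x_m).
DWL = ½ × 0.6842 × 2.6821 = 0.9175.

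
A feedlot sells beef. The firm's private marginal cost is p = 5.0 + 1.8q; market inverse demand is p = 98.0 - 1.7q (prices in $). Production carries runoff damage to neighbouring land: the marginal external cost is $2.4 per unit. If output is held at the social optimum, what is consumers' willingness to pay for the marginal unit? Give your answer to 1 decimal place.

Social marginal cost = private MC + MEC = 7.4 + 1.8q.
Set SMC = demand: 7.4 + 1.8q = 98.0 - 1.7q → q* = 25.8857.
Consumer price on the demand curve at q*: 98.0 − 1.7×25.8857 = 53.9943.

P = $54.0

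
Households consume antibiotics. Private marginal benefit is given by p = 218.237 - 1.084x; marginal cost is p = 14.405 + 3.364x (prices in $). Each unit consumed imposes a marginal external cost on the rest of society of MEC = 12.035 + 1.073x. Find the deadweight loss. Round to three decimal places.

Market equilibrium (private): 14.405 + 3.364x = 218.237 - 1.084x → x_m = 45.8255.
Social marginal benefit = demand − MEC = 206.202 - 2.157x.
Set SMB = MC: 206.202 - 2.157x = 14.405 + 3.364x → x* = 34.7395.
Height of the DWL triangle at x_m is MC(x_m) − SMB(x_m) = MEC(x_m) = 61.2058.
DWL = ½ × 11.0860 × 61.2058 = 339.2637.

DWL = $339.264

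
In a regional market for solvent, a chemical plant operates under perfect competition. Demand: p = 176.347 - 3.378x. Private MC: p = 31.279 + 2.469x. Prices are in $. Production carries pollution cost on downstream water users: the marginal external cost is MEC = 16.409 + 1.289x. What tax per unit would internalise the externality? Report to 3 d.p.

tax = $39.649 per unit

Social marginal cost = private MC + MEC = 47.688 + 3.758x.
Set SMC = demand: 47.688 + 3.758x = 176.347 - 3.378x → x* = 18.0296.
The Pigouvian tax equals MEC at x*: 16.409 + 1.289×18.0296 = 39.6492.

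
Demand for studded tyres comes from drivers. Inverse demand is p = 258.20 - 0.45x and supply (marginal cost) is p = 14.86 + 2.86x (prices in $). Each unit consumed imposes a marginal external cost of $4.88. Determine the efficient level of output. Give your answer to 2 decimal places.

x* = 72.04

Social marginal benefit = demand − MEC = 253.32 - 0.45x.
Set SMB = MC: 253.32 - 0.45x = 14.86 + 2.86x → x* = 72.0423.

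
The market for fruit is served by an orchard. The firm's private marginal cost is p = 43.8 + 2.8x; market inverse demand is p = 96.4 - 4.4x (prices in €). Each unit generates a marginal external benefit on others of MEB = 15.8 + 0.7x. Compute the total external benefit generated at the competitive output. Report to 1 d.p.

Market equilibrium (private): 43.8 + 2.8x = 96.4 - 4.4x → x_m = 7.3056.
Total external benefit = ∫₀^{x_m} (15.8 + 0.7x) dx = 15.8×7.3056 + ½×0.7×7.3056² = 134.1086.

€134.1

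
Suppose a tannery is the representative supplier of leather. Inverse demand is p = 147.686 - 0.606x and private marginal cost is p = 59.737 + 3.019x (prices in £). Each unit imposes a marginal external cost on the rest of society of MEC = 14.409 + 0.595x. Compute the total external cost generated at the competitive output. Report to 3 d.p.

Market equilibrium (private): 59.737 + 3.019x = 147.686 - 0.606x → x_m = 24.2618.
Total external cost = ∫₀^{x_m} (14.409 + 0.595x) dx = 14.409×24.2618 + ½×0.595×24.2618² = 524.7072.

£524.707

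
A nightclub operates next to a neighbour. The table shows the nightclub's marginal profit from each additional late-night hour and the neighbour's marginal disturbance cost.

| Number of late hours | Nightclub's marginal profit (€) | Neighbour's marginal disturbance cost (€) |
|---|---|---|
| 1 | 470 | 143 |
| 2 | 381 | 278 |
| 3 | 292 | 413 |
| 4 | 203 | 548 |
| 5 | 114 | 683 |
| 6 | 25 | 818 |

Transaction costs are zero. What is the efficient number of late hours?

Bargaining reaches the level where marginal profit last exceeds marginal disturbance cost.
That holds through level 2 (381 ≥ 278) but not at 3 (292 < 413).

2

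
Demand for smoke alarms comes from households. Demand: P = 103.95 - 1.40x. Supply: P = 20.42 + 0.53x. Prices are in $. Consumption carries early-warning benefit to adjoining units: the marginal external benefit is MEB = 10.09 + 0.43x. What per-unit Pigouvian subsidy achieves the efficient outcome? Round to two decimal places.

Social marginal benefit = demand + MEB = 114.04 - 0.97x.
Set SMB = MC: 114.04 - 0.97x = 20.42 + 0.53x → x* = 62.4133.
The Pigouvian subsidy equals MEB at x*: 10.09 + 0.43×62.4133 = 36.9277.

subsidy = $36.93 per unit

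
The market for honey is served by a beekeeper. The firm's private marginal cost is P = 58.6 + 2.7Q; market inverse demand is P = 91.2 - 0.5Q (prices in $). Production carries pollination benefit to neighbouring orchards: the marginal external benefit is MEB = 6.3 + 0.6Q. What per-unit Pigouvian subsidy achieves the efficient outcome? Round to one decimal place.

Social marginal cost = private MC − MEB = 52.3 + 2.1Q.
Set SMC = demand: 52.3 + 2.1Q = 91.2 - 0.5Q → Q* = 14.9615.
The Pigouvian subsidy equals MEB at Q*: 6.3 + 0.6×14.9615 = 15.2769.

subsidy = $15.3 per unit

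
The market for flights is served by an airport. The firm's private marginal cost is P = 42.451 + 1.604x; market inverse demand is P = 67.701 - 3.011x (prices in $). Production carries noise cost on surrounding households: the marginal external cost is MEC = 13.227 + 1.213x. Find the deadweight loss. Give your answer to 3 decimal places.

DWL = $33.851

Market equilibrium (private): 42.451 + 1.604x = 67.701 - 3.011x → x_m = 5.4713.
Social marginal cost = private MC + MEC = 55.678 + 2.817x.
Set SMC = demand: 55.678 + 2.817x = 67.701 - 3.011x → x* = 2.0630.
The loss is the area between SMC and demand from x* to x_m; with linear curves that's a triangle of height MEC(x_m).
DWL = ½ × 3.4083 × 19.8637 = 33.8507.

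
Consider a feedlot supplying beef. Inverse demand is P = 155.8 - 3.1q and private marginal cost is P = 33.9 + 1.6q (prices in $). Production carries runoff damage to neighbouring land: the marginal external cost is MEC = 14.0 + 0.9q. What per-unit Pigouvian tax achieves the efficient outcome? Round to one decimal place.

Social marginal cost = private MC + MEC = 47.9 + 2.5q.
Set SMC = demand: 47.9 + 2.5q = 155.8 - 3.1q → q* = 19.2679.
The Pigouvian tax equals MEC at q*: 14.0 + 0.9×19.2679 = 31.3411.

tax = $31.3 per unit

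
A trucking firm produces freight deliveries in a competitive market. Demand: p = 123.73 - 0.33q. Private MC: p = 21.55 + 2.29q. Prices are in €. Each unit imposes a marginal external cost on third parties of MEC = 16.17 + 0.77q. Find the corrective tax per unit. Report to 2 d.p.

tax = €35.71 per unit

Social marginal cost = private MC + MEC = 37.72 + 3.06q.
Set SMC = demand: 37.72 + 3.06q = 123.73 - 0.33q → q* = 25.3717.
The Pigouvian tax equals MEC at q*: 16.17 + 0.77×25.3717 = 35.7062.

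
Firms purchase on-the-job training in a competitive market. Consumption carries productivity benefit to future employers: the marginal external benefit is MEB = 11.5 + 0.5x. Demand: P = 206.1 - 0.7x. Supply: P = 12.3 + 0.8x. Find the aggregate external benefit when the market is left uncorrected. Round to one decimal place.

5659.0

Market equilibrium (private): 12.3 + 0.8x = 206.1 - 0.7x → x_m = 129.2000.
Total external benefit = ∫₀^{x_m} (11.5 + 0.5x) dx = 11.5×129.2000 + ½×0.5×129.2000² = 5658.9600.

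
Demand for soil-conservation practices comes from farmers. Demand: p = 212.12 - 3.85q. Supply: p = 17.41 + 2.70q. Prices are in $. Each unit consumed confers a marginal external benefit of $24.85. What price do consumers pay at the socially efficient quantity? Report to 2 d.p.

P = $83.07

Social marginal benefit = demand + MEB = 236.97 - 3.85q.
Set SMB = MC: 236.97 - 3.85q = 17.41 + 2.70q → q* = 33.5206.
Consumer price on the demand curve at q*: 212.12 − 3.85×33.5206 = 83.0657.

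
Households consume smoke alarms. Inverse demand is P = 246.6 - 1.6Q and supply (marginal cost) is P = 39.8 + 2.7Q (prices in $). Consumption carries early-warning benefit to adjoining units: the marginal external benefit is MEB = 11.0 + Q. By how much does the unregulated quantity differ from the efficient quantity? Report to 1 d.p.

Market equilibrium (private): 39.8 + 2.7Q = 246.6 - 1.6Q → Q_m = 48.0930.
Social marginal benefit = demand + MEB = 257.6 - 0.6Q.
Set SMB = MC: 257.6 - 0.6Q = 39.8 + 2.7Q → Q* = 66.0000.
Gap = |48.0930 − 66.0000| = 17.9070.

17.9 units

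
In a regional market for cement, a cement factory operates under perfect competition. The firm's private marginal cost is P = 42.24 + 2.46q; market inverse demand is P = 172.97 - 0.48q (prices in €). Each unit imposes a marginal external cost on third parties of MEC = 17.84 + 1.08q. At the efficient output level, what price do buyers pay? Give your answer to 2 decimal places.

Social marginal cost = private MC + MEC = 60.08 + 3.54q.
Set SMC = demand: 60.08 + 3.54q = 172.97 - 0.48q → q* = 28.0821.
Consumer price on the demand curve at q*: 172.97 − 0.48×28.0821 = 159.4906.

P = €159.49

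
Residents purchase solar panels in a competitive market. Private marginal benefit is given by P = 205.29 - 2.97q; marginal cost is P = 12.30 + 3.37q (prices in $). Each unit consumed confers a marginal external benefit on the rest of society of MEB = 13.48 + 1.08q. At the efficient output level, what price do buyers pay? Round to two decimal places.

P = $88.71

Social marginal benefit = demand + MEB = 218.77 - 1.89q.
Set SMB = MC: 218.77 - 1.89q = 12.30 + 3.37q → q* = 39.2529.
Consumer price on the demand curve at q*: 205.29 − 2.97×39.2529 = 88.7089.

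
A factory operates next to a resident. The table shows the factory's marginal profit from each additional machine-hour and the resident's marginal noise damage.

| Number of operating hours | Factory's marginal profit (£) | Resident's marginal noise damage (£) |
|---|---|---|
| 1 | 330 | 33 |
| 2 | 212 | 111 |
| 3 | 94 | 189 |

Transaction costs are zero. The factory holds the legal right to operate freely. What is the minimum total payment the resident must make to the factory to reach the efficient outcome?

Left alone the factory would choose level 3 (marginal profit stays positive).
Efficient level: k* = 2 (marginal profit ≥ marginal noise damage through 2).
The resident must at least cover the factory's forgone profit from cutting 3→2: 94 = 94.

£94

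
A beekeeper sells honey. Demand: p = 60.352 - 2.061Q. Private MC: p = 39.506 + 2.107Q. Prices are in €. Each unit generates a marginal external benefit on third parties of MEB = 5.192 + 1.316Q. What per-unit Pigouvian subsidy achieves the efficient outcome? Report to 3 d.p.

Social marginal cost = private MC − MEB = 34.314 + 0.791Q.
Set SMC = demand: 34.314 + 0.791Q = 60.352 - 2.061Q → Q* = 9.1297.
The Pigouvian subsidy equals MEB at Q*: 5.192 + 1.316×9.1297 = 17.2067.

subsidy = €17.207 per unit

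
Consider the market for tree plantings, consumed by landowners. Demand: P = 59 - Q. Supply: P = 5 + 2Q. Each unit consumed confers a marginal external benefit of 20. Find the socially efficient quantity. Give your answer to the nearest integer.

Social marginal benefit = demand + MEB = 79 - Q.
Set SMB = MC: 79 - Q = 5 + 2Q → Q* = 24.6667.

Q* = 25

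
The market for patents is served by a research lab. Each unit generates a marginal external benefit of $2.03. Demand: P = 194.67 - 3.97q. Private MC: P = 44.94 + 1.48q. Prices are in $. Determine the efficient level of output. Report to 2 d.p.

Social marginal cost = private MC − MEB = 42.91 + 1.48q.
Set SMC = demand: 42.91 + 1.48q = 194.67 - 3.97q → q* = 27.8459.

q* = 27.85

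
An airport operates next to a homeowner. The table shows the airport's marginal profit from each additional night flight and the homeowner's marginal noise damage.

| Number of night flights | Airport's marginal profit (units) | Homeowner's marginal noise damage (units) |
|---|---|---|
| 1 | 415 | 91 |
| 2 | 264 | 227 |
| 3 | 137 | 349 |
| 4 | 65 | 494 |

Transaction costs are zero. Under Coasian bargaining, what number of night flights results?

Bargaining reaches the level where marginal profit last exceeds marginal noise damage.
That holds through level 2 (264 ≥ 227) but not at 3 (137 < 349).

2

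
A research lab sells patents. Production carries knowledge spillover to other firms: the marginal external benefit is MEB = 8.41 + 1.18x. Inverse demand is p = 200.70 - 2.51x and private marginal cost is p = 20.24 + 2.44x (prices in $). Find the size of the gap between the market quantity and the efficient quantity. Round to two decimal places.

Market equilibrium (private): 20.24 + 2.44x = 200.70 - 2.51x → x_m = 36.4566.
Social marginal cost = private MC − MEB = 11.83 + 1.26x.
Set SMC = demand: 11.83 + 1.26x = 200.70 - 2.51x → x* = 50.0981.
Gap = |36.4566 − 50.0981| = 13.6415.

13.64 units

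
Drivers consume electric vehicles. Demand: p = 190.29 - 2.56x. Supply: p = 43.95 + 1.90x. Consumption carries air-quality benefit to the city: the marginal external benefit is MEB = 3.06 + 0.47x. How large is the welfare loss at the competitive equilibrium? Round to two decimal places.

Market equilibrium (private): 43.95 + 1.90x = 190.29 - 2.56x → x_m = 32.8117.
Social marginal benefit = demand + MEB = 193.35 - 2.09x.
Set SMB = MC: 193.35 - 2.09x = 43.95 + 1.90x → x* = 37.4436.
The welfare-loss triangle has base |x_m − x*| and height MEB(x_m) (the vertical gap between SMB and MC is zero at x* and MEB at x_m).
DWL = ½ × 4.6319 × 18.4815 = 42.8022.

DWL = 42.80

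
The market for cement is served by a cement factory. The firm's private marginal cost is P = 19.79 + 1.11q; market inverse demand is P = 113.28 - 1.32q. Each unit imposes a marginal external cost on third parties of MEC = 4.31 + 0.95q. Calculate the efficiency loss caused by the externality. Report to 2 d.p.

Market equilibrium (private): 19.79 + 1.11q = 113.28 - 1.32q → q_m = 38.4733.
Social marginal cost = private MC + MEC = 24.10 + 2.06q.
Set SMC = demand: 24.10 + 2.06q = 113.28 - 1.32q → q* = 26.3846.
The welfare-loss triangle has base |q_m − q*| and height MEC(q_m) (the vertical gap between SMC and demand is zero at q* and MEC at q_m).
DWL = ½ × 12.0887 × 40.8596 = 246.9697.

DWL = 246.97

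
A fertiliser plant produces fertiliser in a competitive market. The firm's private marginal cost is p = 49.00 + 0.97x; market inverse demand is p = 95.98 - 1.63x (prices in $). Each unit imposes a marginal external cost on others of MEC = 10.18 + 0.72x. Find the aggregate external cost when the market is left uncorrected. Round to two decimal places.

Market equilibrium (private): 49.00 + 0.97x = 95.98 - 1.63x → x_m = 18.0692.
Total external cost = ∫₀^{x_m} (10.18 + 0.72x) dx = 10.18×18.0692 + ½×0.72×18.0692² = 301.4830.

$301.48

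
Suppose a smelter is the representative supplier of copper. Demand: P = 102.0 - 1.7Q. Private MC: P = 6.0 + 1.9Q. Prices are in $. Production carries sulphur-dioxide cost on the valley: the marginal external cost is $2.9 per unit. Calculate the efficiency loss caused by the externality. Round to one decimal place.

DWL = $1.2

Market equilibrium (private): 6.0 + 1.9Q = 102.0 - 1.7Q → Q_m = 26.6667.
Social marginal cost = private MC + MEC = 8.9 + 1.9Q.
Set SMC = demand: 8.9 + 1.9Q = 102.0 - 1.7Q → Q* = 25.8611.
The loss is the area between SMC and demand from Q* to Q_m; with linear curves that's a triangle of height MEC(Q_m).
DWL = ½ × 0.8056 × 2.9000 = 1.1681.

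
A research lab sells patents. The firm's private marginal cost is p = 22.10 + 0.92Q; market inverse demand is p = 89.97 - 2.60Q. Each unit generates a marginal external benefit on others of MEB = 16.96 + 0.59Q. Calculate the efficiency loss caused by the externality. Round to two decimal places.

DWL = 137.02

Market equilibrium (private): 22.10 + 0.92Q = 89.97 - 2.60Q → Q_m = 19.2813.
Social marginal cost = private MC − MEB = 5.14 + 0.33Q.
Set SMC = demand: 5.14 + 0.33Q = 89.97 - 2.60Q → Q* = 28.9522.
The welfare-loss triangle has base |Q_m − Q*| and height MEB(Q_m) (the vertical gap between SMC and demand is zero at Q* and MEB at Q_m).
DWL = ½ × 9.6709 × 28.3359 = 137.0168.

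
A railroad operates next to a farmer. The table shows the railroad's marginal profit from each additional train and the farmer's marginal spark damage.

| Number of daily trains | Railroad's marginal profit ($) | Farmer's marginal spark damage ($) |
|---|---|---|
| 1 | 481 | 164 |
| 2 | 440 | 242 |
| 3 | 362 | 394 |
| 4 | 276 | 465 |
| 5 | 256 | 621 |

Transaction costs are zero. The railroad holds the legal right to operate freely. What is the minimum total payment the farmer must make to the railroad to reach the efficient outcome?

$894

Left alone the railroad would choose level 5 (marginal profit stays positive).
Efficient level: k* = 2 (marginal profit ≥ marginal spark damage through 2).
The farmer must at least cover the railroad's forgone profit from cutting 5→2: 362 + 276 + 256 = 894.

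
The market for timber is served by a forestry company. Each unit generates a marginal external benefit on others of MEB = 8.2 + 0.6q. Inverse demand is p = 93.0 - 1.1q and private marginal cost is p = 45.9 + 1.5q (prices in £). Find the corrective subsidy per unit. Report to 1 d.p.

Social marginal cost = private MC − MEB = 37.7 + 0.9q.
Set SMC = demand: 37.7 + 0.9q = 93.0 - 1.1q → q* = 27.6500.
The Pigouvian subsidy equals MEB at q*: 8.2 + 0.6×27.6500 = 24.7900.

subsidy = £24.8 per unit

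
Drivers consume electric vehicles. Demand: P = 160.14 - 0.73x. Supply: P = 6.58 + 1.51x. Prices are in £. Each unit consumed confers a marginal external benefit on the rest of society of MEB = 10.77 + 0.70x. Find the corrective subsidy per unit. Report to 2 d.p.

subsidy = £85.47 per unit

Social marginal benefit = demand + MEB = 170.91 - 0.03x.
Set SMB = MC: 170.91 - 0.03x = 6.58 + 1.51x → x* = 106.7078.
The Pigouvian subsidy equals MEB at x*: 10.77 + 0.70×106.7078 = 85.4655.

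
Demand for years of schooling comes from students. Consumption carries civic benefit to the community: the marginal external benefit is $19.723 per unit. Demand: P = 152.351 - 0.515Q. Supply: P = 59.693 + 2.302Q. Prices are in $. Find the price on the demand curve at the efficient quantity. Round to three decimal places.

Social marginal benefit = demand + MEB = 172.074 - 0.515Q.
Set SMB = MC: 172.074 - 0.515Q = 59.693 + 2.302Q → Q* = 39.8939.
Consumer price on the demand curve at Q*: 152.351 − 0.515×39.8939 = 131.8056.

P = $131.806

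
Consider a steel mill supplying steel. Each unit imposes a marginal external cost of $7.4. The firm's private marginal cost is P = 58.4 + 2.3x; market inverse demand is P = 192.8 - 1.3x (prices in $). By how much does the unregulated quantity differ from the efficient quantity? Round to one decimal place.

Market equilibrium (private): 58.4 + 2.3x = 192.8 - 1.3x → x_m = 37.3333.
Social marginal cost = private MC + MEC = 65.8 + 2.3x.
Set SMC = demand: 65.8 + 2.3x = 192.8 - 1.3x → x* = 35.2778.
Gap = |37.3333 − 35.2778| = 2.0555.

2.1 units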